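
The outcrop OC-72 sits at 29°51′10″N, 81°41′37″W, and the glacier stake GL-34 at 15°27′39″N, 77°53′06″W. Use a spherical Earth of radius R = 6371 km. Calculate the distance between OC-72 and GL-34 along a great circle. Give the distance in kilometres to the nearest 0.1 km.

OC-72: φ = +29.85278°, λ = -81.69361°
GL-34: φ = +15.46083°, λ = -77.88500°
Δφ = -14.3919°,  Δλ = 3.8086°
a = sin²(Δφ/2) + cos φ₁ cos φ₂ sin²(Δλ/2) = 0.016614
c = 2·arcsin(√a) = 0.258510 rad = 14.8115°
d = R·c = 6371 × 0.258510 = 1647.0 km

1647.0 km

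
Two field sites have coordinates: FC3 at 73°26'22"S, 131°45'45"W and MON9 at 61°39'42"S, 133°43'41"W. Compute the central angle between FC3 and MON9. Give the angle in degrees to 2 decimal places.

11.80°

FC3: φ = -73.43944°, λ = -131.76250°
MON9: φ = -61.66167°, λ = -133.72806°
Δφ = 11.7778°,  Δλ = -1.9656°
a = sin²(Δφ/2) + cos φ₁ cos φ₂ sin²(Δλ/2) = 0.010566
c = 2·arcsin(√a) = 0.205951 rad = 11.8001°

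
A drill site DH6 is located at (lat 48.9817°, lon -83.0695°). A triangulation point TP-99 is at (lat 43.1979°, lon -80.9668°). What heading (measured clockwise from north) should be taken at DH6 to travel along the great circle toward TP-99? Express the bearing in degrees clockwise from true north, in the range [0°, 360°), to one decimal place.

Δλ = 2.1027°
y = sin Δλ · cos φ₂ = 0.026747
x = cos φ₁ sin φ₂ − sin φ₁ cos φ₂ cos Δλ = -0.100405
θ = atan2(y, x) = 165.0831° → 165.0831° (mod 360°)

165.1°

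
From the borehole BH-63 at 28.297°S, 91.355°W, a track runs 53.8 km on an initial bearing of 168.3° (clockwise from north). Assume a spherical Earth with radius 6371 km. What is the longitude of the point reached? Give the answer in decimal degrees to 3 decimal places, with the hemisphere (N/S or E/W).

δ = d/R = 53.8/6371 = 0.008445 rad
φ₂ = arcsin(sin φ₁ cos δ + cos φ₁ sin δ cos θ)
   = arcsin(-0.47404·0.99996 + 0.88050·0.00844·-0.97922) = -28.77074°
λ₂ = λ₁ + atan2(sin θ sin δ cos φ₁, cos δ − sin φ₁ sin φ₂) = -91.24307°

91.243°W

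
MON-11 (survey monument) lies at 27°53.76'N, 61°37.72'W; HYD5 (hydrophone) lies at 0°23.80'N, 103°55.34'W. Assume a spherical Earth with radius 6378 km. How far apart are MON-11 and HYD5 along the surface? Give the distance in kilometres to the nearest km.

5447 km

MON-11: φ = +27.89600°, λ = -61.62867°
HYD5: φ = +0.39667°, λ = -103.92233°
Δφ = -27.4993°,  Δλ = -42.2937°
a = sin²(Δφ/2) + cos φ₁ cos φ₂ sin²(Δλ/2) = 0.171513
c = 2·arcsin(√a) = 0.853999 rad = 48.9305°
d = R·c = 6378 × 0.853999 = 5446.8 km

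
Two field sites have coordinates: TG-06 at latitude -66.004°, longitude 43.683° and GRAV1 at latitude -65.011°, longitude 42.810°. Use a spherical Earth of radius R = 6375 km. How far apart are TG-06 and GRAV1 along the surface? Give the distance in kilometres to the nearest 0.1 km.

117.6 km

Δφ = 0.9930°,  Δλ = -0.8730°
a = sin²(Δφ/2) + cos φ₁ cos φ₂ sin²(Δλ/2) = 0.000085
c = 2·arcsin(√a) = 0.018446 rad = 1.0569°
d = R·c = 6375 × 0.018446 = 117.6 km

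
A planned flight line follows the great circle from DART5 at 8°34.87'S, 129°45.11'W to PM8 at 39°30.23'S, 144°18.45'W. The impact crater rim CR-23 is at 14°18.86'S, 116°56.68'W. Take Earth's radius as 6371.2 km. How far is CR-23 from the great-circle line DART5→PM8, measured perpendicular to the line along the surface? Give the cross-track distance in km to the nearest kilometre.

1527 km

DART5: φ = -8.58117°, λ = -129.75183°
PM8: φ = -39.50383°, λ = -144.30750°
CR-23: φ = -14.31433°, λ = -116.94467°
δ₁₃ = central angle DART5→CR-23 = 0.240740 rad  (haversine)
θ₁₃ = bearing DART5→CR-23 = 115.726°,  θ₁₂ = bearing DART5→PM8 = 200.539°
dₓₜ = R·arcsin(sin δ₁₃ · sin(θ₁₃ − θ₁₂)) = 6371.2·arcsin(0.23842·sin(-84.813°)) = -1527.398 km
|dₓₜ| = 1527.398 km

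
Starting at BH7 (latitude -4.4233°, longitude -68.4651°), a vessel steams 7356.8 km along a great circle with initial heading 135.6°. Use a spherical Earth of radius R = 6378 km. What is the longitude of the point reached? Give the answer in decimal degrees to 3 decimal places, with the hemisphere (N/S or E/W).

7.410°W

δ = d/R = 7356.8/6378 = 1.153465 rad
φ₂ = arcsin(sin φ₁ cos δ + cos φ₁ sin δ cos θ)
   = arcsin(-0.07712·0.40532 + 0.99702·0.91417·-0.71447) = -43.03673°
λ₂ = λ₁ + atan2(sin θ sin δ cos φ₁, cos δ − sin φ₁ sin φ₂) = -7.41006°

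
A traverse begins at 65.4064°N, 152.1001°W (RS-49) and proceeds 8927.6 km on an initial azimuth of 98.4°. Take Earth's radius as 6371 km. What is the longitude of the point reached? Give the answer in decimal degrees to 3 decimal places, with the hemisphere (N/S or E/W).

73.755°W

δ = d/R = 8927.6/6371 = 1.401287 rad
φ₂ = arcsin(sin φ₁ cos δ + cos φ₁ sin δ cos θ)
   = arcsin(0.90928·0.16870 + 0.41618·0.98567·-0.14608) = 5.36323°
λ₂ = λ₁ + atan2(sin θ sin δ cos φ₁, cos δ − sin φ₁ sin φ₂) = -73.75522°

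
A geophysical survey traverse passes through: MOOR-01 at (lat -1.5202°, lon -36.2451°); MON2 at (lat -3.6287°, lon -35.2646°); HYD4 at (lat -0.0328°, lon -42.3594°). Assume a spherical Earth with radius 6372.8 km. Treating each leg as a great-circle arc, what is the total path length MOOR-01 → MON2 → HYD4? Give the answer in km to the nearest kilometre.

MOOR-01→MON2: c = 0.040577 rad, d = 258.59 km
MON2→HYD4: c = 0.138749 rad, d = 884.22 km
Total = 258.59 + 884.22 = 1142.81 km

1143 km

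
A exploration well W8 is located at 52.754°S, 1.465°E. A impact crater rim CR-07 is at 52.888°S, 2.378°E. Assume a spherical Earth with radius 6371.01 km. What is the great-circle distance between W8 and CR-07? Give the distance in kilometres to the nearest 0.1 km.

Δφ = -0.1340°,  Δλ = 0.9130°
a = sin²(Δφ/2) + cos φ₁ cos φ₂ sin²(Δλ/2) = 0.000025
c = 2·arcsin(√a) = 0.009909 rad = 0.5678°
d = R·c = 6371.01 × 0.009909 = 63.1 km

63.1 km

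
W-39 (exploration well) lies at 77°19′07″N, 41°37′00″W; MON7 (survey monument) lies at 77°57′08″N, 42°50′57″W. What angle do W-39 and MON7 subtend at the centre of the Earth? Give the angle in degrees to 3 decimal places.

0.686°

W-39: φ = +77.31861°, λ = -41.61667°
MON7: φ = +77.95222°, λ = -42.84917°
Δφ = 0.6336°,  Δλ = -1.2325°
a = sin²(Δφ/2) + cos φ₁ cos φ₂ sin²(Δλ/2) = 0.000036
c = 2·arcsin(√a) = 0.011979 rad = 0.6863°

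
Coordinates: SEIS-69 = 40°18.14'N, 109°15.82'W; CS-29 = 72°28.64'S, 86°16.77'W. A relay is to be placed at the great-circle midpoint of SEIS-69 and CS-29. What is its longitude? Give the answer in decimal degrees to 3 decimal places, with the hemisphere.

102.813°W

SEIS-69: φ = +40.30233°, λ = -109.26367°
CS-29: φ = -72.47733°, λ = -86.27950°
Bx = cos φ₂ cos Δλ = 0.277181,  By = cos φ₂ sin Δλ = 0.117566
φₘ = atan2(sin φ₁ + sin φ₂, √((cos φ₁ + Bx)² + By²)) = -16.33905°
λₘ = λ₁ + atan2(By, cos φ₁ + Bx) = -102.81300°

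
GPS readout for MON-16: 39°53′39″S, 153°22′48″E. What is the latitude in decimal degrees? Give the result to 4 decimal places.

39.8942°S

39° + 53′/60 + 39″/3600 = 39 + 0.88333 + 0.01083 = 39.8942°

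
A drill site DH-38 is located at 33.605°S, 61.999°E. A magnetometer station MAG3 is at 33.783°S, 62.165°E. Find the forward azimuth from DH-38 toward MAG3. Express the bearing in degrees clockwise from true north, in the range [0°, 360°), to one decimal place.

142.2°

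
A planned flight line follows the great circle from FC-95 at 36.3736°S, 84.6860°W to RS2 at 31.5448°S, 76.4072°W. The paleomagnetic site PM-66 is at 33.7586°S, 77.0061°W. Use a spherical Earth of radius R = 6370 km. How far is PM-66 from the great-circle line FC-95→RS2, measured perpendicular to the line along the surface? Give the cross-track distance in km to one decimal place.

162.1 km

δ₁₃ = central angle FC-95→PM-66 = 0.118778 rad  (haversine)
θ₁₃ = bearing FC-95→PM-66 = 69.653°,  θ₁₂ = bearing FC-95→RS2 = 57.256°
dₓₜ = R·arcsin(sin δ₁₃ · sin(θ₁₃ − θ₁₂)) = 6370·arcsin(0.11850·sin(12.397°)) = 162.067 km
|dₓₜ| = 162.067 km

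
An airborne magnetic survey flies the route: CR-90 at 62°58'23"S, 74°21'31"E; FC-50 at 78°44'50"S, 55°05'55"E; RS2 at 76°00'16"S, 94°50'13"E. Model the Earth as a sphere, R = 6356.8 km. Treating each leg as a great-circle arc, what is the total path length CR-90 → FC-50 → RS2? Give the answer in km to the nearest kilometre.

2850 km

CR-90: φ = -62.97306°, λ = +74.35861°
FC-50: φ = -78.74722°, λ = +55.09861°
RS2: φ = -76.00444°, λ = +94.83694°
CR-90→FC-50: c = 0.293014 rad, d = 1862.63 km
FC-50→RS2: c = 0.155389 rad, d = 987.78 km
Total = 1862.63 + 987.78 = 2850.40 km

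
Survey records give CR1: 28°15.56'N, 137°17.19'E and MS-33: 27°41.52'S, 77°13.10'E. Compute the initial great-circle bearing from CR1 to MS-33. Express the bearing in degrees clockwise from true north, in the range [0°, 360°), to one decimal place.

CR1: φ = +28.25933°, λ = +137.28650°
MS-33: φ = -27.69200°, λ = +77.21833°
Δλ = -60.0682°
y = sin Δλ · cos φ₂ = -0.767356
x = cos φ₁ sin φ₂ − sin φ₁ cos φ₂ cos Δλ = -0.618514
θ = atan2(y, x) = -128.8700° → 231.1300° (mod 360°)

231.1°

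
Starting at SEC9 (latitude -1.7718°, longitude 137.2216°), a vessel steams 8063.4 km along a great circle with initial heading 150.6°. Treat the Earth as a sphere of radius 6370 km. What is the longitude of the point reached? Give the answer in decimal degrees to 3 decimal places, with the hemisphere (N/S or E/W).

δ = d/R = 8063.4/6370 = 1.265840 rad
φ₂ = arcsin(sin φ₁ cos δ + cos φ₁ sin δ cos θ)
   = arcsin(-0.03092·0.30025 + 0.99952·0.95386·-0.87121) = -57.12979°
λ₂ = λ₁ + atan2(sin θ sin δ cos φ₁, cos δ − sin φ₁ sin φ₂) = -163.15030°

163.150°W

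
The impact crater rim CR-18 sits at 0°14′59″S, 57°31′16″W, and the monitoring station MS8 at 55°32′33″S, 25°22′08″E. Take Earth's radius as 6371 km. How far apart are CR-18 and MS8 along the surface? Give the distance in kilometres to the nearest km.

9538 km

CR-18: φ = -0.24972°, λ = -57.52111°
MS8: φ = -55.54250°, λ = +25.36889°
Δφ = -55.2928°,  Δλ = 82.8900°
a = sin²(Δφ/2) + cos φ₁ cos φ₂ sin²(Δλ/2) = 0.463188
c = 2·arcsin(√a) = 1.497106 rad = 85.7778°
d = R·c = 6371 × 1.497106 = 9538.1 km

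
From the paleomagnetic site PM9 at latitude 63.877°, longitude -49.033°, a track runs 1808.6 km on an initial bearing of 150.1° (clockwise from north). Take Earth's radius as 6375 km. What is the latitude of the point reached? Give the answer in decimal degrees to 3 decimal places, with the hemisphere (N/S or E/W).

δ = d/R = 1808.6/6375 = 0.283702 rad
φ₂ = arcsin(sin φ₁ cos δ + cos φ₁ sin δ cos θ)
   = arcsin(0.89785·0.96003 + 0.44030·0.27991·-0.86690) = 49.03580°
λ₂ = λ₁ + atan2(sin θ sin δ cos φ₁, cos δ − sin φ₁ sin φ₂) = -36.74441°

49.036°N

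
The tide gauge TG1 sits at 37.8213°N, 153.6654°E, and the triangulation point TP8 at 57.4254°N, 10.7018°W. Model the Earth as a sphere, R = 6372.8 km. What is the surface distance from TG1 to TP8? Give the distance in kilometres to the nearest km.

9326 km

Δφ = 19.6041°,  Δλ = -164.3672°
a = sin²(Δφ/2) + cos φ₁ cos φ₂ sin²(Δλ/2) = 0.446412
c = 2·arcsin(√a) = 1.463414 rad = 83.8474°
d = R·c = 6372.8 × 1.463414 = 9326.0 km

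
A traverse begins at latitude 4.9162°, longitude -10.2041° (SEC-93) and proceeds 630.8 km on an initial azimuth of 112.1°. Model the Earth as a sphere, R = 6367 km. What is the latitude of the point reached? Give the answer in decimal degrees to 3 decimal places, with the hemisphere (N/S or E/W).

δ = d/R = 630.8/6367 = 0.099073 rad
φ₂ = arcsin(sin φ₁ cos δ + cos φ₁ sin δ cos θ)
   = arcsin(0.08570·0.99510 + 0.99632·0.09891·-0.37622) = 2.76287°
λ₂ = λ₁ + atan2(sin θ sin δ cos φ₁, cos δ − sin φ₁ sin φ₂) = -4.93976°

2.763°N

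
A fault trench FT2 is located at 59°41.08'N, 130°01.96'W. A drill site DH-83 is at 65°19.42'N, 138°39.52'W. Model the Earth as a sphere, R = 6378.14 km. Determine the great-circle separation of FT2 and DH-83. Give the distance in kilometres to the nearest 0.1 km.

767.1 km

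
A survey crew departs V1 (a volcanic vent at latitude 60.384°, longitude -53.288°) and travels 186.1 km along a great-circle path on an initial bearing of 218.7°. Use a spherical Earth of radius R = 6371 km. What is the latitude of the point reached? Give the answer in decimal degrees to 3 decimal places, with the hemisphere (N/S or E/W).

δ = d/R = 186.1/6371 = 0.029210 rad
φ₂ = arcsin(sin φ₁ cos δ + cos φ₁ sin δ cos θ)
   = arcsin(0.86936·0.99957 + 0.49418·0.02921·-0.78043) = 59.06175°
λ₂ = λ₁ + atan2(sin θ sin δ cos φ₁, cos δ − sin φ₁ sin φ₂) = -55.32354°

59.062°N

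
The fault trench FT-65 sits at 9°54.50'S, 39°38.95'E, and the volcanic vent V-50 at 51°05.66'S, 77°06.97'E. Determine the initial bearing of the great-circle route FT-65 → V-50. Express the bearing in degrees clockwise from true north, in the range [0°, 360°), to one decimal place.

150.7°

FT-65: φ = -9.90833°, λ = +39.64917°
V-50: φ = -51.09433°, λ = +77.11617°
Δλ = 37.4670°
y = sin Δλ · cos φ₂ = 0.382040
x = cos φ₁ sin φ₂ − sin φ₁ cos φ₂ cos Δλ = -0.680800
θ = atan2(y, x) = 150.7005° → 150.7005° (mod 360°)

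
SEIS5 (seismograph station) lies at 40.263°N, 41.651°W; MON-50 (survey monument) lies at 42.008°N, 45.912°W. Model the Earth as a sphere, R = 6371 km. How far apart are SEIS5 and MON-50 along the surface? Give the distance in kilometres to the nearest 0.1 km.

406.1 km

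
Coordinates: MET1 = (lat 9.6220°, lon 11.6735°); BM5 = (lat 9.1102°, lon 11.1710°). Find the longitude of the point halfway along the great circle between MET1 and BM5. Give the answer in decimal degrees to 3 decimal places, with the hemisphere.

11.422°E

Bx = cos φ₂ cos Δλ = 0.987348,  By = cos φ₂ sin Δλ = -0.008660
φₘ = atan2(sin φ₁ + sin φ₂, √((cos φ₁ + Bx)² + By²)) = 9.36619°
λₘ = λ₁ + atan2(By, cos φ₁ + Bx) = 11.42206°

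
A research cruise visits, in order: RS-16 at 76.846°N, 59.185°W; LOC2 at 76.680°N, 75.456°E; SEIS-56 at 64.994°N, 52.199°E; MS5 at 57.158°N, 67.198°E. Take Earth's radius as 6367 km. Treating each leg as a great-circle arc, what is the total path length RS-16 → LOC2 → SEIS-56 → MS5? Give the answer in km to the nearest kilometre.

RS-16→LOC2: c = 0.425758 rad, d = 2710.80 km
LOC2→SEIS-56: c = 0.239912 rad, d = 1527.52 km
SEIS-56→MS5: c = 0.185458 rad, d = 1180.81 km
Total = 2710.80 + 1527.52 + 1180.81 = 5419.13 km

5419 km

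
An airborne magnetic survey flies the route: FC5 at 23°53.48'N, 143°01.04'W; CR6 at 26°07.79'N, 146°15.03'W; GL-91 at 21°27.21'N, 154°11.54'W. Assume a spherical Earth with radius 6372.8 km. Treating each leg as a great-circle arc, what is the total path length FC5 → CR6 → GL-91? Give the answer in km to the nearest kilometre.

FC5: φ = +23.89133°, λ = -143.01733°
CR6: φ = +26.12983°, λ = -146.25050°
GL-91: φ = +21.45350°, λ = -154.19233°
FC5→CR6: c = 0.064349 rad, d = 410.08 km
CR6→GL-91: c = 0.150763 rad, d = 960.78 km
Total = 410.08 + 960.78 = 1370.86 km

1371 km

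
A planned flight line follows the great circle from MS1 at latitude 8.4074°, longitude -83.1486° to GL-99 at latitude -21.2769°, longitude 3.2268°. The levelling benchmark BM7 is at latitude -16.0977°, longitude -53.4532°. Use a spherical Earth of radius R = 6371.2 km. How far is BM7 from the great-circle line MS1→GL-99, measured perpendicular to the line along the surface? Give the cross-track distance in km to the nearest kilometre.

δ₁₃ = central angle MS1→BM7 = 0.667937 rad  (haversine)
θ₁₃ = bearing MS1→BM7 = 129.783°,  θ₁₂ = bearing MS1→GL-99 = 111.567°
dₓₜ = R·arcsin(sin δ₁₃ · sin(θ₁₃ − θ₁₂)) = 6371.2·arcsin(0.61937·sin(18.216°)) = 1241.402 km
|dₓₜ| = 1241.402 km

1241 km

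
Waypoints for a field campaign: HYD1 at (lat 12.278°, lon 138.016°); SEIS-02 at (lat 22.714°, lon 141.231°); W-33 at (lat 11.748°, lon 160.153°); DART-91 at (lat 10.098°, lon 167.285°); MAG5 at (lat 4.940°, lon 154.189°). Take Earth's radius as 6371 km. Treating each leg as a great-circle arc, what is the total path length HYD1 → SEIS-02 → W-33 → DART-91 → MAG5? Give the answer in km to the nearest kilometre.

5909 km

HYD1→SEIS-02: c = 0.189815 rad, d = 1209.31 km
SEIS-02→W-33: c = 0.368312 rad, d = 2346.52 km
W-33→DART-91: c = 0.125561 rad, d = 799.95 km
DART-91→MAG5: c = 0.243748 rad, d = 1552.92 km
Total = 1209.31 + 2346.52 + 799.95 + 1552.92 = 5908.69 km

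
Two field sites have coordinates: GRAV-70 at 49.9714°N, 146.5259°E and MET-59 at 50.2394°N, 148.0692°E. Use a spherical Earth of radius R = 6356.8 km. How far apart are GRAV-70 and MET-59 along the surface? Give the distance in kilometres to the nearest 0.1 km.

Δφ = 0.2680°,  Δλ = 1.5433°
a = sin²(Δφ/2) + cos φ₁ cos φ₂ sin²(Δλ/2) = 0.000080
c = 2·arcsin(√a) = 0.017898 rad = 1.0255°
d = R·c = 6356.8 × 0.017898 = 113.8 km

113.8 km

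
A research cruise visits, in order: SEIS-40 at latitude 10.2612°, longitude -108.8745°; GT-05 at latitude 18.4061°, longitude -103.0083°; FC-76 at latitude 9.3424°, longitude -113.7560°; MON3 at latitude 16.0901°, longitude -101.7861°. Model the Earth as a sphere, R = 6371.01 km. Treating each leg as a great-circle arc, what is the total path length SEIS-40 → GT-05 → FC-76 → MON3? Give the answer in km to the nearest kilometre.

SEIS-40→GT-05: c = 0.173286 rad, d = 1104.00 km
GT-05→FC-76: c = 0.241041 rad, d = 1535.68 km
FC-76→MON3: c = 0.235239 rad, d = 1498.71 km
Total = 1104.00 + 1535.68 + 1498.71 = 4138.39 km

4138 km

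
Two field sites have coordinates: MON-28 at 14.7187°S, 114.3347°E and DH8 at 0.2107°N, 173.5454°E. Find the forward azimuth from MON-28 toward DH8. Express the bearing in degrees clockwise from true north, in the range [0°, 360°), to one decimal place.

Δλ = 59.2107°
y = sin Δλ · cos φ₂ = 0.859050
x = cos φ₁ sin φ₂ − sin φ₁ cos φ₂ cos Δλ = 0.133612
θ = atan2(y, x) = 81.1594° → 81.1594° (mod 360°)

81.2°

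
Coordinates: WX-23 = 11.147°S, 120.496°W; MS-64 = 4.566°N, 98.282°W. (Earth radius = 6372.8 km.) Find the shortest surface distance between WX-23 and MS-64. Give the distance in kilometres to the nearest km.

Δφ = 15.7130°,  Δλ = 22.2140°
a = sin²(Δφ/2) + cos φ₁ cos φ₂ sin²(Δλ/2) = 0.054980
c = 2·arcsin(√a) = 0.473364 rad = 27.1217°
d = R·c = 6372.8 × 0.473364 = 3016.7 km

3017 km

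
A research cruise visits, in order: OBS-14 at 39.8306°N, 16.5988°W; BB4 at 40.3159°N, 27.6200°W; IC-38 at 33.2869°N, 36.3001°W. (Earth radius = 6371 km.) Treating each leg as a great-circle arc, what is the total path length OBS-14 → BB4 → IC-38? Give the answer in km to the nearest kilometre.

OBS-14→BB4: c = 0.147343 rad, d = 938.72 km
BB4→IC-38: c = 0.172353 rad, d = 1098.06 km
Total = 938.72 + 1098.06 = 2036.79 km

2037 km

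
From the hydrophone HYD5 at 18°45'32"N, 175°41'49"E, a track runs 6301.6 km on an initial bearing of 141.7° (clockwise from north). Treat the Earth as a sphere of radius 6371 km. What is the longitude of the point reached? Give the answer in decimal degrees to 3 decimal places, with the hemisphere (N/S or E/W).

148.993°W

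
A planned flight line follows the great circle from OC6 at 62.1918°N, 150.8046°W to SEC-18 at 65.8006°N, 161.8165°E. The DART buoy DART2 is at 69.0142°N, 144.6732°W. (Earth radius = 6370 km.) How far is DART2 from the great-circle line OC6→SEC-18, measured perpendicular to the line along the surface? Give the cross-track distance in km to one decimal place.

δ₁₃ = central angle OC6→DART2 = 0.126865 rad  (haversine)
θ₁₃ = bearing OC6→DART2 = 17.598°,  θ₁₂ = bearing OC6→SEC-18 = 300.827°
dₓₜ = R·arcsin(sin δ₁₃ · sin(θ₁₃ − θ₁₂)) = 6370·arcsin(0.12653·sin(-283.229°)) = 786.574 km
|dₓₜ| = 786.574 km

786.6 km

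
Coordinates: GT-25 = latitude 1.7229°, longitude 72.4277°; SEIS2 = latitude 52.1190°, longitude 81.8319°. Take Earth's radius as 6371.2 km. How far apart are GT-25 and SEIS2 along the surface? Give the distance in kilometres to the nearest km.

5672 km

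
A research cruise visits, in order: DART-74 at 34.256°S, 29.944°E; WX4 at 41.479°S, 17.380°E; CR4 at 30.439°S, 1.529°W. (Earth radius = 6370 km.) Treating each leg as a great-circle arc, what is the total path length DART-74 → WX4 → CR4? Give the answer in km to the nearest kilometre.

3452 km

DART-74→WX4: c = 0.213780 rad, d = 1361.78 km
WX4→CR4: c = 0.328165 rad, d = 2090.41 km
Total = 1361.78 + 2090.41 = 3452.19 km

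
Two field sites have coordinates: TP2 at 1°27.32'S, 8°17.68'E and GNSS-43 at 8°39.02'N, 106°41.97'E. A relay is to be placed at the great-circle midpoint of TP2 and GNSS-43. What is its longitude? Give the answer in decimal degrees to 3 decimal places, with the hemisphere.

57.128°E

TP2: φ = -1.45533°, λ = +8.29467°
GNSS-43: φ = +8.65033°, λ = +106.69950°
Bx = cos φ₂ cos Δλ = -0.144504,  By = cos φ₂ sin Δλ = 0.978007
φₘ = atan2(sin φ₁ + sin φ₂, √((cos φ₁ + Bx)² + By²)) = 5.49612°
λₘ = λ₁ + atan2(By, cos φ₁ + Bx) = 57.12807°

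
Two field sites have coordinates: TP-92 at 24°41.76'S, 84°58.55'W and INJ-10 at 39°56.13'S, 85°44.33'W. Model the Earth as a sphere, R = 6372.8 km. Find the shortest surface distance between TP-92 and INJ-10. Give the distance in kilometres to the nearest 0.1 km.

1696.5 km

TP-92: φ = -24.69600°, λ = -84.97583°
INJ-10: φ = -39.93550°, λ = -85.73883°
Δφ = -15.2395°,  Δλ = -0.7630°
a = sin²(Δφ/2) + cos φ₁ cos φ₂ sin²(Δλ/2) = 0.017613
c = 2·arcsin(√a) = 0.266214 rad = 15.2530°
d = R·c = 6372.8 × 0.266214 = 1696.5 km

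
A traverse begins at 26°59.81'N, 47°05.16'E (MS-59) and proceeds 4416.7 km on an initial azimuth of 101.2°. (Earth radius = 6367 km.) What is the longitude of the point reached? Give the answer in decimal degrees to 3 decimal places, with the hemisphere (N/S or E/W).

MS-59: φ = +26.99683°, λ = +47.08600°
δ = d/R = 4416.7/6367 = 0.693686 rad
φ₂ = arcsin(sin φ₁ cos δ + cos φ₁ sin δ cos θ)
   = arcsin(0.45394·0.76889 + 0.89103·0.63938·-0.19423) = 13.79076°
λ₂ = λ₁ + atan2(sin θ sin δ cos φ₁, cos δ − sin φ₁ sin φ₂) = 87.31289°

87.313°E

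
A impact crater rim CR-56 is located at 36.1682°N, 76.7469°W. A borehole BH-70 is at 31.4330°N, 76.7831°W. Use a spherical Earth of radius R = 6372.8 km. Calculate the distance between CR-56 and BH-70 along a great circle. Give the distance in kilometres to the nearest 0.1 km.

526.7 km

Δφ = -4.7352°,  Δλ = -0.0362°
a = sin²(Δφ/2) + cos φ₁ cos φ₂ sin²(Δλ/2) = 0.001707
c = 2·arcsin(√a) = 0.082646 rad = 4.7353°
d = R·c = 6372.8 × 0.082646 = 526.7 km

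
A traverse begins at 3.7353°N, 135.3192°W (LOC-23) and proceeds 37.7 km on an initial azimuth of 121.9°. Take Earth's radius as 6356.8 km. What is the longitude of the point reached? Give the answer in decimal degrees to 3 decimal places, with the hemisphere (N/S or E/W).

135.030°W

δ = d/R = 37.7/6356.8 = 0.005931 rad
φ₂ = arcsin(sin φ₁ cos δ + cos φ₁ sin δ cos θ)
   = arcsin(0.06515·0.99998 + 0.99788·0.00593·-0.52844) = 3.55569°
λ₂ = λ₁ + atan2(sin θ sin δ cos φ₁, cos δ − sin φ₁ sin φ₂) = -135.03016°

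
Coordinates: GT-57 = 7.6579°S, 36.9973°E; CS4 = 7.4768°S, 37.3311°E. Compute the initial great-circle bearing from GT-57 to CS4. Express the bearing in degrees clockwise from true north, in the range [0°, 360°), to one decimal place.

Δλ = 0.3338°
y = sin Δλ · cos φ₂ = 0.005776
x = cos φ₁ sin φ₂ − sin φ₁ cos φ₂ cos Δλ = 0.003159
θ = atan2(y, x) = 61.3299° → 61.3299° (mod 360°)

61.3°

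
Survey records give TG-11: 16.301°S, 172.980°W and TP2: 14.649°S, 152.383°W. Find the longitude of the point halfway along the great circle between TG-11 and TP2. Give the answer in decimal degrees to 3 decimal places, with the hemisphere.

162.640°W

Bx = cos φ₂ cos Δλ = 0.905649,  By = cos φ₂ sin Δλ = 0.340357
φₘ = atan2(sin φ₁ + sin φ₂, √((cos φ₁ + Bx)² + By²)) = -15.71596°
λₘ = λ₁ + atan2(By, cos φ₁ + Bx) = -162.63994°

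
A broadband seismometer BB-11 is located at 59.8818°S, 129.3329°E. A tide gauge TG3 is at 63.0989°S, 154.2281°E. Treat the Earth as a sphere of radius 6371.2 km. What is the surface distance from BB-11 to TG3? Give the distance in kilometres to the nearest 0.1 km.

Δφ = -3.2171°,  Δλ = 24.8952°
a = sin²(Δφ/2) + cos φ₁ cos φ₂ sin²(Δλ/2) = 0.011336
c = 2·arcsin(√a) = 0.213346 rad = 12.2238°
d = R·c = 6371.2 × 0.213346 = 1359.3 km

1359.3 km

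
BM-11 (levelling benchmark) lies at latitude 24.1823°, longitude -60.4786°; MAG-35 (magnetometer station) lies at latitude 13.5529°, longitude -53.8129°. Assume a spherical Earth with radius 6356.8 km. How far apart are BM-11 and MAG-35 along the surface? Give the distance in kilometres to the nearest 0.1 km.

Δφ = -10.6294°,  Δλ = 6.6657°
a = sin²(Δφ/2) + cos φ₁ cos φ₂ sin²(Δλ/2) = 0.011577
c = 2·arcsin(√a) = 0.215610 rad = 12.3536°
d = R·c = 6356.8 × 0.215610 = 1370.6 km

1370.6 km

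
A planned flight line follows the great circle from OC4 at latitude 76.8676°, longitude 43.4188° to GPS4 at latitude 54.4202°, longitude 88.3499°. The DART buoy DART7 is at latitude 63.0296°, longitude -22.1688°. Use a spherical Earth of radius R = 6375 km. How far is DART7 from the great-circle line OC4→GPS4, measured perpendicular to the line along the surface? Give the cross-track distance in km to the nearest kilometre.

δ₁₃ = central angle OC4→DART7 = 0.426255 rad  (haversine)
θ₁₃ = bearing OC4→DART7 = 272.766°,  θ₁₂ = bearing OC4→GPS4 = 117.767°
dₓₜ = R·arcsin(sin δ₁₃ · sin(θ₁₃ − θ₁₂)) = 6375·arcsin(0.41346·sin(154.998°)) = 1119.776 km
|dₓₜ| = 1119.776 km

1120 km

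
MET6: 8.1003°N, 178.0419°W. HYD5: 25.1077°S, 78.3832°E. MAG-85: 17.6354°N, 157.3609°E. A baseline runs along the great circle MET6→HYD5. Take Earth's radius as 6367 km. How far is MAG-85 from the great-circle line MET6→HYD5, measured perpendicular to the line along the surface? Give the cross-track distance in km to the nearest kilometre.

δ₁₃ = central angle MET6→MAG-85 = 0.449722 rad  (haversine)
θ₁₃ = bearing MET6→MAG-85 = 294.148°,  θ₁₂ = bearing MET6→HYD5 = 246.096°
dₓₜ = R·arcsin(sin δ₁₃ · sin(θ₁₃ − θ₁₂)) = 6367·arcsin(0.43471·sin(48.052°)) = 2096.247 km
|dₓₜ| = 2096.247 km

2096 km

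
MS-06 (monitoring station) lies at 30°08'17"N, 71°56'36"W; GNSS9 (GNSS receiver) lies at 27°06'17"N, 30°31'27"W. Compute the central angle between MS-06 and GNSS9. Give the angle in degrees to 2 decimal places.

MS-06: φ = +30.13806°, λ = -71.94333°
GNSS9: φ = +27.10472°, λ = -30.52417°
Δφ = -3.0333°,  Δλ = 41.4192°
a = sin²(Δφ/2) + cos φ₁ cos φ₂ sin²(Δλ/2) = 0.096973
c = 2·arcsin(√a) = 0.633342 rad = 36.2878°

36.29°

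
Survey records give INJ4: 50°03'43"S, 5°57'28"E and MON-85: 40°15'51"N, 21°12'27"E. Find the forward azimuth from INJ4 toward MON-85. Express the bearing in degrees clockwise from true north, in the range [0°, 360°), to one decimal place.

11.6°

INJ4: φ = -50.06194°, λ = +5.95778°
MON-85: φ = +40.26417°, λ = +21.20750°
Δλ = 15.2497°
y = sin Δλ · cos φ₂ = 0.200708
x = cos φ₁ sin φ₂ − sin φ₁ cos φ₂ cos Δλ = 0.979382
θ = atan2(y, x) = 11.5815° → 11.5815° (mod 360°)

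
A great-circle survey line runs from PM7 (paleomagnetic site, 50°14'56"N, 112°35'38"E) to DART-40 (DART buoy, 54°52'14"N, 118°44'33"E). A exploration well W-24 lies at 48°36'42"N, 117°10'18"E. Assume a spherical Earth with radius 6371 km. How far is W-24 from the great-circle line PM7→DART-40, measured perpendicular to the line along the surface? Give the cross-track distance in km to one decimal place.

372.5 km

PM7: φ = +50.24889°, λ = +112.59389°
DART-40: φ = +54.87056°, λ = +118.74250°
W-24: φ = +48.61167°, λ = +117.17167°
δ₁₃ = central angle PM7→W-24 = 0.059287 rad  (haversine)
θ₁₃ = bearing PM7→W-24 = 117.054°,  θ₁₂ = bearing PM7→DART-40 = 36.556°
dₓₜ = R·arcsin(sin δ₁₃ · sin(θ₁₃ − θ₁₂)) = 6371·arcsin(0.05925·sin(80.498°)) = 372.527 km
|dₓₜ| = 372.527 km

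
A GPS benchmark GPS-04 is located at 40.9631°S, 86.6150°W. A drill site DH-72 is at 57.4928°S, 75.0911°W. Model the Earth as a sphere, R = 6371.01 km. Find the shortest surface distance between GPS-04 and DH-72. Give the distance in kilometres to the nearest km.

2013 km

Δφ = -16.5297°,  Δλ = 11.5239°
a = sin²(Δφ/2) + cos φ₁ cos φ₂ sin²(Δλ/2) = 0.024754
c = 2·arcsin(√a) = 0.315982 rad = 18.1044°
d = R·c = 6371.01 × 0.315982 = 2013.1 km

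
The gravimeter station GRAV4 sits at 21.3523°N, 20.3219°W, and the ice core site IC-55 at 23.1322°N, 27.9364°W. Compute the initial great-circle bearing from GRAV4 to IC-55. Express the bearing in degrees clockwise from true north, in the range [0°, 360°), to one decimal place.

285.6°

Δλ = -7.6145°
y = sin Δλ · cos φ₂ = -0.121854
x = cos φ₁ sin φ₂ − sin φ₁ cos φ₂ cos Δλ = 0.034013
θ = atan2(y, x) = -74.4042° → 285.5958° (mod 360°)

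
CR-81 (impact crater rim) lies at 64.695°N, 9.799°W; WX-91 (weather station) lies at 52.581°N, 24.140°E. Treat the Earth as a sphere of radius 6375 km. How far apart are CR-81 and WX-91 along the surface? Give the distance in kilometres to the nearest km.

2338 km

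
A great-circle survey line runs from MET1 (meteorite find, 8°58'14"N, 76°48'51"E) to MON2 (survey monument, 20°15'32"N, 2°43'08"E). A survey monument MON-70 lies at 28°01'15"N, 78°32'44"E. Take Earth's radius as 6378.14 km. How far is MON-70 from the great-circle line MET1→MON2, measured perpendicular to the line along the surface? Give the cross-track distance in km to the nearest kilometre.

MET1: φ = +8.97056°, λ = +76.81417°
MON2: φ = +20.25889°, λ = +2.71889°
MON-70: φ = +28.02083°, λ = +78.54556°
δ₁₃ = central angle MET1→MON-70 = 0.333708 rad  (haversine)
θ₁₃ = bearing MET1→MON-70 = 4.671°,  θ₁₂ = bearing MET1→MON2 = 288.503°
dₓₜ = R·arcsin(sin δ₁₃ · sin(θ₁₃ − θ₁₂)) = 6378.14·arcsin(0.32755·sin(-283.833°)) = 2064.417 km
|dₓₜ| = 2064.417 km

2064 km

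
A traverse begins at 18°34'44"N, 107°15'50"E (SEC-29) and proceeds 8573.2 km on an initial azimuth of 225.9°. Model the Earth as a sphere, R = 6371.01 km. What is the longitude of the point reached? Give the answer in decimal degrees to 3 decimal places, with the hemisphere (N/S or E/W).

48.691°E

SEC-29: φ = +18.57889°, λ = +107.26389°
δ = d/R = 8573.2/6371.01 = 1.345658 rad
φ₂ = arcsin(sin φ₁ cos δ + cos φ₁ sin δ cos θ)
   = arcsin(0.31861·0.22324 + 0.94789·0.97476·-0.69591) = -34.88084°
λ₂ = λ₁ + atan2(sin θ sin δ cos φ₁, cos δ − sin φ₁ sin φ₂) = 48.69088°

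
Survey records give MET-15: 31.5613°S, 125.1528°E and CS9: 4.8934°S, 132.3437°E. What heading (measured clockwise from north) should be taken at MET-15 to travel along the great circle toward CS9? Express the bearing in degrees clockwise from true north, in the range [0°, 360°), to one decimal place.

15.7°

Δλ = 7.1909°
y = sin Δλ · cos φ₂ = 0.124719
x = cos φ₁ sin φ₂ − sin φ₁ cos φ₂ cos Δλ = 0.444717
θ = atan2(y, x) = 15.6660° → 15.6660° (mod 360°)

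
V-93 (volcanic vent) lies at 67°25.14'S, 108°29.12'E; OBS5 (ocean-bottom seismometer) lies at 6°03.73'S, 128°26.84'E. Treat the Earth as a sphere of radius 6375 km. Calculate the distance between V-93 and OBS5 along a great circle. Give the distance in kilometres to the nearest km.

V-93: φ = -67.41900°, λ = +108.48533°
OBS5: φ = -6.06217°, λ = +128.44733°
Δφ = 61.3568°,  Δλ = 19.9620°
a = sin²(Δφ/2) + cos φ₁ cos φ₂ sin²(Δλ/2) = 0.271794
c = 2·arcsin(√a) = 1.096838 rad = 62.8442°
d = R·c = 6375 × 1.096838 = 6992.3 km

6992 km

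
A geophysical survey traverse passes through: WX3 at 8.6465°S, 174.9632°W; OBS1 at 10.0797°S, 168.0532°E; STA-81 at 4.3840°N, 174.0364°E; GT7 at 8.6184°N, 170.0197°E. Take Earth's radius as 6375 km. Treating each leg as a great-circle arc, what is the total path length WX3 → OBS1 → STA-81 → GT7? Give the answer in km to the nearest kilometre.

4259 km

WX3→OBS1: c = 0.293502 rad, d = 1871.07 km
OBS1→STA-81: c = 0.273030 rad, d = 1740.56 km
STA-81→GT7: c = 0.101544 rad, d = 647.34 km
Total = 1871.07 + 1740.56 + 647.34 = 4258.98 km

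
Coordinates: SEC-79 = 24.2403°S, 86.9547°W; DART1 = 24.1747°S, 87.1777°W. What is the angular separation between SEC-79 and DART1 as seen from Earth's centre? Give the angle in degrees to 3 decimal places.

0.214°

Δφ = 0.0656°,  Δλ = -0.2230°
a = sin²(Δφ/2) + cos φ₁ cos φ₂ sin²(Δλ/2) = 0.000003
c = 2·arcsin(√a) = 0.003730 rad = 0.2137°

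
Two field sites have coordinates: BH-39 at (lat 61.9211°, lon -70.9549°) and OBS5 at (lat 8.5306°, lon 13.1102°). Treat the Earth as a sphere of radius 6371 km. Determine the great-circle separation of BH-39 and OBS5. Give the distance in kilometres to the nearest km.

8861 km

Δφ = -53.3905°,  Δλ = 84.0651°
a = sin²(Δφ/2) + cos φ₁ cos φ₂ sin²(Δλ/2) = 0.410496
c = 2·arcsin(√a) = 1.390818 rad = 79.6880°
d = R·c = 6371 × 1.390818 = 8860.9 km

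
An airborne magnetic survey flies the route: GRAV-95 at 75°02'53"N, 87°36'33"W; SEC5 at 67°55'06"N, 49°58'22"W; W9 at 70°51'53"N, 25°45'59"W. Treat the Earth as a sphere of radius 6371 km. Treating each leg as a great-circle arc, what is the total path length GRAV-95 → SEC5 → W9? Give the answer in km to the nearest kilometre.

GRAV-95: φ = +75.04806°, λ = -87.60917°
SEC5: φ = +67.91833°, λ = -49.97278°
W9: φ = +70.86472°, λ = -25.76639°
GRAV-95→SEC5: c = 0.236842 rad, d = 1508.92 km
SEC5→W9: c = 0.156087 rad, d = 994.43 km
Total = 1508.92 + 994.43 = 2503.36 km

2503 km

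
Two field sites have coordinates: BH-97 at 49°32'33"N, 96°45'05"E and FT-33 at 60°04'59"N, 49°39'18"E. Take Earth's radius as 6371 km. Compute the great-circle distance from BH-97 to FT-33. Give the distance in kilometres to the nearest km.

BH-97: φ = +49.54250°, λ = +96.75139°
FT-33: φ = +60.08306°, λ = +49.65500°
Δφ = 10.5406°,  Δλ = -47.0964°
a = sin²(Δφ/2) + cos φ₁ cos φ₂ sin²(Δλ/2) = 0.060093
c = 2·arcsin(√a) = 0.495327 rad = 28.3802°
d = R·c = 6371 × 0.495327 = 3155.7 km

3156 km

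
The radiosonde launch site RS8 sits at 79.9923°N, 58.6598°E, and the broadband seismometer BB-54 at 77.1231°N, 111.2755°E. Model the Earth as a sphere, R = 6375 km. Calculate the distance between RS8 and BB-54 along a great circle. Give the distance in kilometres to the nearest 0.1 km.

1158.5 km

Δφ = -2.8692°,  Δλ = 52.6157°
a = sin²(Δφ/2) + cos φ₁ cos φ₂ sin²(Δλ/2) = 0.008234
c = 2·arcsin(√a) = 0.181731 rad = 10.4124°
d = R·c = 6375 × 0.181731 = 1158.5 km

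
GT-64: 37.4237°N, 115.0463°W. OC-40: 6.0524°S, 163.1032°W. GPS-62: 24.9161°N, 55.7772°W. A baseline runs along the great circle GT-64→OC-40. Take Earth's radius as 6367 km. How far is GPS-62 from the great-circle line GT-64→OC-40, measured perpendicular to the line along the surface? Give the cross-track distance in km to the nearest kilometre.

δ₁₃ = central angle GT-64→GPS-62 = 0.896854 rad  (haversine)
θ₁₃ = bearing GT-64→GPS-62 = 86.115°,  θ₁₂ = bearing GT-64→OC-40 = 236.603°
dₓₜ = R·arcsin(sin δ₁₃ · sin(θ₁₃ − θ₁₂)) = 6367·arcsin(0.78137·sin(-150.488°)) = -2515.641 km
|dₓₜ| = 2515.641 km

2516 km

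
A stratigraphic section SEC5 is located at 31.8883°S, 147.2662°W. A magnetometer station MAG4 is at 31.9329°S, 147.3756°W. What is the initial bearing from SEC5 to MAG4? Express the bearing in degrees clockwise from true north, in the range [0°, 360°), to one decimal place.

244.3°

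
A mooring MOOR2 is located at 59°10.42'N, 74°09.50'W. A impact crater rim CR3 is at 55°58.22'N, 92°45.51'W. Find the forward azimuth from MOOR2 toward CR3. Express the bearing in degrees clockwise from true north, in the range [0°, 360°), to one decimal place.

260.2°

MOOR2: φ = +59.17367°, λ = -74.15833°
CR3: φ = +55.97033°, λ = -92.75850°
Δλ = -18.6002°
y = sin Δλ · cos φ₂ = -0.178498
x = cos φ₁ sin φ₂ − sin φ₁ cos φ₂ cos Δλ = -0.030779
θ = atan2(y, x) = -99.7834° → 260.2166° (mod 360°)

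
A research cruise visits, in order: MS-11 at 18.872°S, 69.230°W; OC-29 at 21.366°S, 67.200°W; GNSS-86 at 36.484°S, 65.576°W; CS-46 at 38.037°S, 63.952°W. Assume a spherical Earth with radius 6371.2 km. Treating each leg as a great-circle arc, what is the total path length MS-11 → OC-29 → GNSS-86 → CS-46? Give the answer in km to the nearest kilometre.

2262 km

MS-11→OC-29: c = 0.054784 rad, d = 349.04 km
OC-29→GNSS-86: c = 0.265010 rad, d = 1688.43 km
GNSS-86→CS-46: c = 0.035263 rad, d = 224.67 km
Total = 349.04 + 1688.43 + 224.67 = 2262.13 km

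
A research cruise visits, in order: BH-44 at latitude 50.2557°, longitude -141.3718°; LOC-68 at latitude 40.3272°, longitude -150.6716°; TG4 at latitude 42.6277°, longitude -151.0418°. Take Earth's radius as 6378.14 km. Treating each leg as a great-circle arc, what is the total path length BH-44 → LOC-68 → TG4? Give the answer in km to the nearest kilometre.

BH-44→LOC-68: c = 0.207169 rad, d = 1321.35 km
LOC-68→TG4: c = 0.040442 rad, d = 257.94 km
Total = 1321.35 + 257.94 = 1579.30 km

1579 km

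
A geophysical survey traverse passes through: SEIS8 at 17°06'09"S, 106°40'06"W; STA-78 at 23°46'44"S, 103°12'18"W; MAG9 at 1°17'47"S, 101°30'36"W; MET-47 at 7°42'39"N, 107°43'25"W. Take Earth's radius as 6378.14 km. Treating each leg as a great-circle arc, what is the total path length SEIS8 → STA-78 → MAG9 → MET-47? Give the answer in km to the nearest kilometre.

SEIS8: φ = -17.10250°, λ = -106.66833°
STA-78: φ = -23.77889°, λ = -103.20500°
MAG9: φ = -1.29639°, λ = -101.51000°
MET-47: φ = +7.71083°, λ = -107.72361°
SEIS8→STA-78: c = 0.129541 rad, d = 826.23 km
STA-78→MAG9: c = 0.393439 rad, d = 2509.41 km
MAG9→MET-47: c = 0.190823 rad, d = 1217.09 km
Total = 826.23 + 2509.41 + 1217.09 = 4552.74 km

4553 km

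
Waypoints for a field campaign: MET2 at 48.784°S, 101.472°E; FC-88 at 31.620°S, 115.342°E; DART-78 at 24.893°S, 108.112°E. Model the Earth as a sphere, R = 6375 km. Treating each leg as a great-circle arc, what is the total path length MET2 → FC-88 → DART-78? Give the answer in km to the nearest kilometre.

MET2→FC-88: c = 0.350783 rad, d = 2236.24 km
FC-88→DART-78: c = 0.161583 rad, d = 1030.09 km
Total = 2236.24 + 1030.09 = 3266.33 km

3266 km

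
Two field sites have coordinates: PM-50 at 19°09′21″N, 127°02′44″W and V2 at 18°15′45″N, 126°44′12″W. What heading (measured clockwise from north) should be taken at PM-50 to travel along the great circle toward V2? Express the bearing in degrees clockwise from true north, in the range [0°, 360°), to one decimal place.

161.8°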